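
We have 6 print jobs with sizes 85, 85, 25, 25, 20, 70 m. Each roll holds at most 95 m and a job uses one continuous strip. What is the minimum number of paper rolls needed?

4

Total = 85 + 85 + 70 + 25 + 25 + 20 = 310 m.
Lower bound: ⌈310/95⌉ = 4 paper rolls.
A packing using 4 paper rolls:
  roll 1: 85 = 85
  roll 2: 85 = 85
  roll 3: 70 + 25 = 95
  roll 4: 25 + 20 = 45
This matches the lower bound, so 4 is optimal.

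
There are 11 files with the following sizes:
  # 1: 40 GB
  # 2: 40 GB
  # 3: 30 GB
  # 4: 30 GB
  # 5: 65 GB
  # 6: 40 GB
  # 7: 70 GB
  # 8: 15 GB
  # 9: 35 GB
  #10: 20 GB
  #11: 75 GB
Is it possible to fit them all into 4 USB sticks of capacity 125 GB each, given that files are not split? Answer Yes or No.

Yes

A valid assignment using 4 USB sticks:
  USB stick 1: 75 + 40 = 115
  USB stick 2: 70 + 40 + 15 = 125
  USB stick 3: 65 + 40 + 20 = 125
  USB stick 4: 35 + 30 + 30 = 95
Every load is within 125 GB, so 4 USB sticks suffice.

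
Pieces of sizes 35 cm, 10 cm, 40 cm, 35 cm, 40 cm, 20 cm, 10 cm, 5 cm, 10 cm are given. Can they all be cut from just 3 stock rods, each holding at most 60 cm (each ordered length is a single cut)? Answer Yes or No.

No

Total = 205 cm; ⌈205/60⌉ = 4.
At least 4 stock rods are required, but only 3 are allowed.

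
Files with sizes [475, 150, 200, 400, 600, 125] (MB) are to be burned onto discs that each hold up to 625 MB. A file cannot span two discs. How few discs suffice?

Total = 600 + 475 + 400 + 200 + 150 + 125 = 1950 MB.
Lower bound: ⌈1950/625⌉ = 4 discs.
A packing using 4 discs:
  disc 1: 600 = 600
  disc 2: 475 + 150 = 625
  disc 3: 400 + 200 = 600
  disc 4: 125 = 125
This matches the lower bound, so 4 is optimal.

4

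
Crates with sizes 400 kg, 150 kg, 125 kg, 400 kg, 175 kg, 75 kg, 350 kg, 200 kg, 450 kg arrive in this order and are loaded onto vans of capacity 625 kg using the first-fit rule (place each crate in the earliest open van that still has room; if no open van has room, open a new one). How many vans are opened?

  400 → van 1 (new)  [load 400/625]
  150 → van 1  [load 550/625]
  125 → van 2 (new)  [load 125/625]
  400 → van 2  [load 525/625]
  175 → van 3 (new)  [load 175/625]
  75 → van 1  [load 625/625]
  350 → van 3  [load 525/625]
  200 → van 4 (new)  [load 200/625]
  450 → van 5 (new)  [load 450/625]
5 vans opened.

5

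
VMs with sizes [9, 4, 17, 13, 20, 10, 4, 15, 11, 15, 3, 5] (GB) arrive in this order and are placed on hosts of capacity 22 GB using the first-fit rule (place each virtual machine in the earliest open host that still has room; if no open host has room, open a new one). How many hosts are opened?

  9 → host 1 (new)  [load 9/22]
  4 → host 1  [load 13/22]
  17 → host 2 (new)  [load 17/22]
  13 → host 3 (new)  [load 13/22]
  20 → host 4 (new)  [load 20/22]
  10 → host 5 (new)  [load 10/22]
  4 → host 1  [load 17/22]
  15 → host 6 (new)  [load 15/22]
  11 → host 5  [load 21/22]
  15 → host 7 (new)  [load 15/22]
  3 → host 1  [load 20/22]
  5 → host 2  [load 22/22]
7 hosts opened.

7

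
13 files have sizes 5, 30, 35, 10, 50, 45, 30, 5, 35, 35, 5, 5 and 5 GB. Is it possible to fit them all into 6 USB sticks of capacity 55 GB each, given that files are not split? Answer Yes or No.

No

Total = 295 GB; ⌈295/55⌉ = 6.
7 files each exceed half the capacity and cannot share a USB stick, forcing at least 7 USB sticks.
At least 7 USB sticks are required, but only 6 are allowed.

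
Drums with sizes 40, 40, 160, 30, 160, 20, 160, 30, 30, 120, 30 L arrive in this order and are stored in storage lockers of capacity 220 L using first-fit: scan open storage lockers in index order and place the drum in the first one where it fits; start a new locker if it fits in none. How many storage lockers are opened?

  40 → locker 1 (new)  [load 40/220]
  40 → locker 1  [load 80/220]
  160 → locker 2 (new)  [load 160/220]
  30 → locker 1  [load 110/220]
  160 → locker 3 (new)  [load 160/220]
  20 → locker 1  [load 130/220]
  160 → locker 4 (new)  [load 160/220]
  30 → locker 1  [load 160/220]
  30 → locker 1  [load 190/220]
  120 → locker 5 (new)  [load 120/220]
  30 → locker 1  [load 220/220]
5 storage lockers opened.

5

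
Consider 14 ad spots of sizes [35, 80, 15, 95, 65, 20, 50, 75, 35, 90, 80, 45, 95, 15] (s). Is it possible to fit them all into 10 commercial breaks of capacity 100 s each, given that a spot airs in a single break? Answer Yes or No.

Yes

A valid assignment using 9 commercial breaks:
  break 1: 95 = 95
  break 2: 95 = 95
  break 3: 90 = 90
  break 4: 80 + 20 = 100
  break 5: 80 + 15 = 95
  break 6: 75 + 15 = 90
  break 7: 65 + 35 = 100
  break 8: 50 + 45 = 95
  break 9: 35 = 35
That uses only 9 ≤ 10, so 10 commercial breaks are enough.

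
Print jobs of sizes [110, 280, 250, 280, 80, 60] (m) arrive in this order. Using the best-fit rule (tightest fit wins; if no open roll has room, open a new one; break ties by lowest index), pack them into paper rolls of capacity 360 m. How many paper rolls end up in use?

3

  110 → roll 1 (new)  [load 110/360]
  280 → roll 2 (new)  [load 280/360]
  250 → roll 1  [load 360/360]
  280 → roll 3 (new)  [load 280/360]
  80 → roll 2  [load 360/360]
  60 → roll 3  [load 340/360]
3 paper rolls opened.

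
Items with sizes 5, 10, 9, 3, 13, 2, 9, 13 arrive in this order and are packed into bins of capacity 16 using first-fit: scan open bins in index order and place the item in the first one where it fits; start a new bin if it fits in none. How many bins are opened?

5

  5 → bin 1 (new)  [load 5/16]
  10 → bin 1  [load 15/16]
  9 → bin 2 (new)  [load 9/16]
  3 → bin 2  [load 12/16]
  13 → bin 3 (new)  [load 13/16]
  2 → bin 2  [load 14/16]
  9 → bin 4 (new)  [load 9/16]
  13 → bin 5 (new)  [load 13/16]
5 bins opened.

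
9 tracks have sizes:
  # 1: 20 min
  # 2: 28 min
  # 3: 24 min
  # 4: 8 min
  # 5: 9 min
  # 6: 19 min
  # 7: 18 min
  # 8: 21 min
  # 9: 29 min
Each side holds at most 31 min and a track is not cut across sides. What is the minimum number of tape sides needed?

Total = 29 + 28 + 24 + 21 + 20 + 19 + 18 + 9 + 8 = 176 min.
Lower bound: ⌈176/31⌉ = 6 tape sides.
Also, 7 tracks each exceed 31/2 min, and no two of those can share a side, so at least 7 tape sides are needed.
A packing using 7 tape sides:
  side 1: 29 = 29
  side 2: 28 = 28
  side 3: 24 = 24
  side 4: 21 + 9 = 30
  side 5: 20 + 8 = 28
  side 6: 19 = 19
  side 7: 18 = 18
This matches the lower bound, so 7 is optimal.

7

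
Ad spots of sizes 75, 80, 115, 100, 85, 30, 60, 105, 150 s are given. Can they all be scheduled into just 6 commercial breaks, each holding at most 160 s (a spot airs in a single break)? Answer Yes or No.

A valid assignment using 6 commercial breaks:
  break 1: 150 = 150
  break 2: 115 + 30 = 145
  break 3: 105 = 105
  break 4: 100 + 60 = 160
  break 5: 85 + 75 = 160
  break 6: 80 = 80
Every load is within 160 s, so 6 commercial breaks suffice.

Yes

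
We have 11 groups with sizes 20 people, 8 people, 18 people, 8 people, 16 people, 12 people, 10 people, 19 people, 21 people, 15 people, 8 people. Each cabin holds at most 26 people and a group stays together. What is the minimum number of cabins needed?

Total = 21 + 20 + 19 + 18 + 16 + 15 + 12 + 10 + 8 + 8 + 8 = 155 people.
Lower bound: ⌈155/26⌉ = 6 cabins.
A packing using 7 cabins:
  cabin 1: 21 = 21
  cabin 2: 20 = 20
  cabin 3: 19 = 19
  cabin 4: 18 + 8 = 26
  cabin 5: 16 + 10 = 26
  cabin 6: 15 + 8 = 23
  cabin 7: 12 + 8 = 20
No arrangement into 6 cabins stays within capacity, so 7 is optimal.

7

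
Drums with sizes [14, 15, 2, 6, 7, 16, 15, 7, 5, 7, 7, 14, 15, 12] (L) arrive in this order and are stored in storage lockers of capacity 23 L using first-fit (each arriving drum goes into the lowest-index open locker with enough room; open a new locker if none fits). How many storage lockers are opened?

8

  14 → locker 1 (new)  [load 14/23]
  15 → locker 2 (new)  [load 15/23]
  2 → locker 1  [load 16/23]
  6 → locker 1  [load 22/23]
  7 → locker 2  [load 22/23]
  16 → locker 3 (new)  [load 16/23]
  15 → locker 4 (new)  [load 15/23]
  7 → locker 3  [load 23/23]
  5 → locker 4  [load 20/23]
  7 → locker 5 (new)  [load 7/23]
  7 → locker 5  [load 14/23]
  14 → locker 6 (new)  [load 14/23]
  15 → locker 7 (new)  [load 15/23]
  12 → locker 8 (new)  [load 12/23]
8 storage lockers opened.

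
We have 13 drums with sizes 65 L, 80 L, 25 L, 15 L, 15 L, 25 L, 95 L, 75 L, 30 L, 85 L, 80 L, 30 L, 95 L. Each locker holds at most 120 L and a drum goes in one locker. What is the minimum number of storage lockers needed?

7

Total = 95 + 95 + 85 + 80 + 80 + 75 + 65 + 30 + 30 + 25 + 25 + 15 + 15 = 715 L.
Lower bound: ⌈715/120⌉ = 6 storage lockers.
Also, 7 drums each exceed 60 L, and no two of those can share a locker, so at least 7 storage lockers are needed.
A packing using 7 storage lockers:
  locker 1: 95 + 25 = 120
  locker 2: 95 + 25 = 120
  locker 3: 85 + 30 = 115
  locker 4: 80 + 30 = 110
  locker 5: 80 + 15 + 15 = 110
  locker 6: 75 = 75
  locker 7: 65 = 65
This matches the lower bound, so 7 is optimal.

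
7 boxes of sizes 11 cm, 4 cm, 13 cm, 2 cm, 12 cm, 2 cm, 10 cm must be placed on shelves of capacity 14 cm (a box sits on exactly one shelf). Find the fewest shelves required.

Total = 13 + 12 + 11 + 10 + 4 + 2 + 2 = 54 cm.
Lower bound: ⌈54/14⌉ = 4 shelves.
A packing using 4 shelves:
  shelf 1: 13 = 13
  shelf 2: 12 + 2 = 14
  shelf 3: 11 + 2 = 13
  shelf 4: 10 + 4 = 14
This matches the lower bound, so 4 is optimal.

4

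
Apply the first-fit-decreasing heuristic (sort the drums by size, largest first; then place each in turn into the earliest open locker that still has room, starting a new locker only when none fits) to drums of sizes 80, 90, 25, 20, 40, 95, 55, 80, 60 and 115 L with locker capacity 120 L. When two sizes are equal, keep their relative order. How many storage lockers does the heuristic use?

Sorted descending: 115, 95, 90, 80, 80, 60, 55, 40, 25, 20.
  115 → locker 1 (new)  [load 115/120]
  95 → locker 2 (new)  [load 95/120]
  90 → locker 3 (new)  [load 90/120]
  80 → locker 4 (new)  [load 80/120]
  80 → locker 5 (new)  [load 80/120]
  60 → locker 6 (new)  [load 60/120]
  55 → locker 6  [load 115/120]
  40 → locker 4  [load 120/120]
  25 → locker 2  [load 120/120]
  20 → locker 3  [load 110/120]
6 storage lockers opened.

6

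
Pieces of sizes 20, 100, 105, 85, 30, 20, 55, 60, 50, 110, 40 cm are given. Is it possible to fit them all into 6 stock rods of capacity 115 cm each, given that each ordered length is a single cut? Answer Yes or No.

No

Total = 675 cm; ⌈675/115⌉ = 6.
The bound of 6 does not rule out 6, but exhaustive search shows no assignment into 6 stock rods of capacity 115 cm exists — the minimum is 7.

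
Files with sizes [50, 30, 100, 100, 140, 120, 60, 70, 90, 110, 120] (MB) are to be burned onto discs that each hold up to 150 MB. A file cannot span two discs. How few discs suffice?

8

Total = 140 + 120 + 120 + 110 + 100 + 100 + 90 + 70 + 60 + 50 + 30 = 990 MB.
Lower bound: ⌈990/150⌉ = 7 discs.
A packing using 8 discs:
  disc 1: 140 = 140
  disc 2: 120 + 30 = 150
  disc 3: 120 = 120
  disc 4: 110 = 110
  disc 5: 100 + 50 = 150
  disc 6: 100 = 100
  disc 7: 90 + 60 = 150
  disc 8: 70 = 70
No arrangement into 7 discs stays within capacity, so 8 is optimal.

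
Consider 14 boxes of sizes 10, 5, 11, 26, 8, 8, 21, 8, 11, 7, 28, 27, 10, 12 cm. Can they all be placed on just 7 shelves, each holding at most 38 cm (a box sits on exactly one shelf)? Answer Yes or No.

A valid assignment using 6 shelves:
  shelf 1: 28 + 10 = 38
  shelf 2: 27 + 11 = 38
  shelf 3: 26 + 12 = 38
  shelf 4: 21 + 11 + 5 = 37
  shelf 5: 10 + 8 + 8 + 8 = 34
  shelf 6: 7 = 7
That uses only 6 ≤ 7, so 7 shelves are enough.

Yes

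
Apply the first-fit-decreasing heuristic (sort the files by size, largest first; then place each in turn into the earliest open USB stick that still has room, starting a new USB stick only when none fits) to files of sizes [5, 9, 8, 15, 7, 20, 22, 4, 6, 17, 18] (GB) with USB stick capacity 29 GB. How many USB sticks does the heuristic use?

5

Sorted descending: 22, 20, 18, 17, 15, 9, 8, 7, 6, 5, 4.
  22 → USB stick 1 (new)  [load 22/29]
  20 → USB stick 2 (new)  [load 20/29]
  18 → USB stick 3 (new)  [load 18/29]
  17 → USB stick 4 (new)  [load 17/29]
  15 → USB stick 5 (new)  [load 15/29]
  9 → USB stick 2  [load 29/29]
  8 → USB stick 3  [load 26/29]
  7 → USB stick 1  [load 29/29]
  6 → USB stick 4  [load 23/29]
  5 → USB stick 4  [load 28/29]
  4 → USB stick 5  [load 19/29]
5 USB sticks opened.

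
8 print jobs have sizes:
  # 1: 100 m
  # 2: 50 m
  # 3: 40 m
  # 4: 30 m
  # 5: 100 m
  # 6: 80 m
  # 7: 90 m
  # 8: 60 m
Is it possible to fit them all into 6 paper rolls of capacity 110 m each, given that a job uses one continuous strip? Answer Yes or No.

Yes

A valid assignment using 6 paper rolls:
  roll 1: 100 = 100
  roll 2: 100 = 100
  roll 3: 90 = 90
  roll 4: 80 + 30 = 110
  roll 5: 60 + 50 = 110
  roll 6: 40 = 40
Every load is within 110 m, so 6 paper rolls suffice.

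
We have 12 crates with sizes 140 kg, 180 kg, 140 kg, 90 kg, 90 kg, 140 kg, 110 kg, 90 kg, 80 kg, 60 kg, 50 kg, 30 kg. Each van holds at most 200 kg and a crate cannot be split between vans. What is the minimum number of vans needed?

Total = 180 + 140 + 140 + 140 + 110 + 90 + 90 + 90 + 80 + 60 + 50 + 30 = 1200 kg.
Lower bound: ⌈1200/200⌉ = 6 vans.
A packing using 7 vans:
  van 1: 180 = 180
  van 2: 140 + 60 = 200
  van 3: 140 + 50 = 190
  van 4: 140 + 30 = 170
  van 5: 110 + 90 = 200
  van 6: 90 + 90 = 180
  van 7: 80 = 80
No arrangement into 6 vans stays within capacity, so 7 is optimal.

7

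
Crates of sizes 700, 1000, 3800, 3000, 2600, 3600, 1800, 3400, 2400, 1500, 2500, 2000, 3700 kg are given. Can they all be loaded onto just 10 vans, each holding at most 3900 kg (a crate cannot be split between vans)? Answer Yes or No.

Yes

A valid assignment using 9 vans:
  van 1: 3800 = 3800
  van 2: 3700 = 3700
  van 3: 3600 = 3600
  van 4: 3400 = 3400
  van 5: 3000 + 700 = 3700
  van 6: 2600 + 1000 = 3600
  van 7: 2500 = 2500
  van 8: 2400 + 1500 = 3900
  van 9: 2000 + 1800 = 3800
That uses only 9 ≤ 10, so 10 vans are enough.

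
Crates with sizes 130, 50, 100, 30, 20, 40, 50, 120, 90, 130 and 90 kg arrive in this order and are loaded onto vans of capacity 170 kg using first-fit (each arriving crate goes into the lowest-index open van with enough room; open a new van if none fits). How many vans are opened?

7

  130 → van 1 (new)  [load 130/170]
  50 → van 2 (new)  [load 50/170]
  100 → van 2  [load 150/170]
  30 → van 1  [load 160/170]
  20 → van 2  [load 170/170]
  40 → van 3 (new)  [load 40/170]
  50 → van 3  [load 90/170]
  120 → van 4 (new)  [load 120/170]
  90 → van 5 (new)  [load 90/170]
  130 → van 6 (new)  [load 130/170]
  90 → van 7 (new)  [load 90/170]
7 vans opened.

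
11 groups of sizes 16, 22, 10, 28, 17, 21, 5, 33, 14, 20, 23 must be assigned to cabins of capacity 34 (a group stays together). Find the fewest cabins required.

Total = 33 + 28 + 23 + 22 + 21 + 20 + 17 + 16 + 14 + 10 + 5 = 209.
Lower bound: ⌈209/34⌉ = 7 cabins.
A packing using 7 cabins:
  cabin 1: 33 = 33
  cabin 2: 28 + 5 = 33
  cabin 3: 23 + 10 = 33
  cabin 4: 22 = 22
  cabin 5: 21 = 21
  cabin 6: 20 + 14 = 34
  cabin 7: 17 + 16 = 33
This matches the lower bound, so 7 is optimal.

7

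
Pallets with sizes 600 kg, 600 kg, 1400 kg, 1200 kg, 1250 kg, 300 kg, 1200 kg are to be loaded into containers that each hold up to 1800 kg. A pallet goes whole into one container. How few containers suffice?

4

Total = 1400 + 1250 + 1200 + 1200 + 600 + 600 + 300 = 6550 kg.
Lower bound: ⌈6550/1800⌉ = 4 containers.
A packing using 4 containers:
  container 1: 1400 + 300 = 1700
  container 2: 1250 = 1250
  container 3: 1200 + 600 = 1800
  container 4: 1200 + 600 = 1800
This matches the lower bound, so 4 is optimal.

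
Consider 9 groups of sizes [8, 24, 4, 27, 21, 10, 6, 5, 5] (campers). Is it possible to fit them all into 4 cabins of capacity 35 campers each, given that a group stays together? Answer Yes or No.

A valid assignment using 4 cabins:
  cabin 1: 27 + 8 = 35
  cabin 2: 24 + 10 = 34
  cabin 3: 21 + 6 + 5 = 32
  cabin 4: 5 + 4 = 9
Every load is within 35 campers, so 4 cabins suffice.

Yes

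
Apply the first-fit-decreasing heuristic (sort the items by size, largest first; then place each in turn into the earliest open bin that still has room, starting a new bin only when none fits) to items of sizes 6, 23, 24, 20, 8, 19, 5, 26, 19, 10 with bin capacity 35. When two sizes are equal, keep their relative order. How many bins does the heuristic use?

Sorted descending: 26, 24, 23, 20, 19, 19, 10, 8, 6, 5.
  26 → bin 1 (new)  [load 26/35]
  24 → bin 2 (new)  [load 24/35]
  23 → bin 3 (new)  [load 23/35]
  20 → bin 4 (new)  [load 20/35]
  19 → bin 5 (new)  [load 19/35]
  19 → bin 6 (new)  [load 19/35]
  10 → bin 2  [load 34/35]
  8 → bin 1  [load 34/35]
  6 → bin 3  [load 29/35]
  5 → bin 3  [load 34/35]
6 bins opened.

6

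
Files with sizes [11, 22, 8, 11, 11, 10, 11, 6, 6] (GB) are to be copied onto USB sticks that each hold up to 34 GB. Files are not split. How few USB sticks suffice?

3

Total = 22 + 11 + 11 + 11 + 11 + 10 + 8 + 6 + 6 = 96 GB.
Lower bound: ⌈96/34⌉ = 3 USB sticks.
A packing using 3 USB sticks:
  USB stick 1: 22 + 11 = 33
  USB stick 2: 11 + 11 + 11 = 33
  USB stick 3: 10 + 8 + 6 + 6 = 30
This matches the lower bound, so 3 is optimal.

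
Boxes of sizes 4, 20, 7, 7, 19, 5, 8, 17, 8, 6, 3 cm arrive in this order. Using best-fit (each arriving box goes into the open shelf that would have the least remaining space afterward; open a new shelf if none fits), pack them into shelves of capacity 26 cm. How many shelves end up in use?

  4 → shelf 1 (new)  [load 4/26]
  20 → shelf 1  [load 24/26]
  7 → shelf 2 (new)  [load 7/26]
  7 → shelf 2  [load 14/26]
  19 → shelf 3 (new)  [load 19/26]
  5 → shelf 3  [load 24/26]
  8 → shelf 2  [load 22/26]
  17 → shelf 4 (new)  [load 17/26]
  8 → shelf 4  [load 25/26]
  6 → shelf 5 (new)  [load 6/26]
  3 → shelf 2  [load 25/26]
5 shelves opened.

5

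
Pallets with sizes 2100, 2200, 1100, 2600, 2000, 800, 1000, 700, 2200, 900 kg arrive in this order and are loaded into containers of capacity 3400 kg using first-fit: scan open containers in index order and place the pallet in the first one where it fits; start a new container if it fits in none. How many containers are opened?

5

  2100 → container 1 (new)  [load 2100/3400]
  2200 → container 2 (new)  [load 2200/3400]
  1100 → container 1  [load 3200/3400]
  2600 → container 3 (new)  [load 2600/3400]
  2000 → container 4 (new)  [load 2000/3400]
  800 → container 2  [load 3000/3400]
  1000 → container 4  [load 3000/3400]
  700 → container 3  [load 3300/3400]
  2200 → container 5 (new)  [load 2200/3400]
  900 → container 5  [load 3100/3400]
5 containers opened.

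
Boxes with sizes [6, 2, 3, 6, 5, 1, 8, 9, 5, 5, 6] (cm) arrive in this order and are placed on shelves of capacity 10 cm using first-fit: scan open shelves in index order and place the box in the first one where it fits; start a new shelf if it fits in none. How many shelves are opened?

  6 → shelf 1 (new)  [load 6/10]
  2 → shelf 1  [load 8/10]
  3 → shelf 2 (new)  [load 3/10]
  6 → shelf 2  [load 9/10]
  5 → shelf 3 (new)  [load 5/10]
  1 → shelf 1  [load 9/10]
  8 → shelf 4 (new)  [load 8/10]
  9 → shelf 5 (new)  [load 9/10]
  5 → shelf 3  [load 10/10]
  5 → shelf 6 (new)  [load 5/10]
  6 → shelf 7 (new)  [load 6/10]
7 shelves opened.

7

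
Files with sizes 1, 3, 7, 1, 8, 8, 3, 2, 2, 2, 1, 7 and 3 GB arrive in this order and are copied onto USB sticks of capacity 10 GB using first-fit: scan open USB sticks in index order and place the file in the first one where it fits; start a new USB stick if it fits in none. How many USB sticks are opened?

5

  1 → USB stick 1 (new)  [load 1/10]
  3 → USB stick 1  [load 4/10]
  7 → USB stick 2 (new)  [load 7/10]
  1 → USB stick 1  [load 5/10]
  8 → USB stick 3 (new)  [load 8/10]
  8 → USB stick 4 (new)  [load 8/10]
  3 → USB stick 1  [load 8/10]
  2 → USB stick 1  [load 10/10]
  2 → USB stick 2  [load 9/10]
  2 → USB stick 3  [load 10/10]
  1 → USB stick 2  [load 10/10]
  7 → USB stick 5 (new)  [load 7/10]
  3 → USB stick 5  [load 10/10]
5 USB sticks opened.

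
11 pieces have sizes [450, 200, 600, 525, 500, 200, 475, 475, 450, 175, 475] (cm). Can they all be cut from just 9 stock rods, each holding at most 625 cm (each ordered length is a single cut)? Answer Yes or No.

Yes

A valid assignment using 9 stock rods:
  stock rod 1: 600 = 600
  stock rod 2: 525 = 525
  stock rod 3: 500 = 500
  stock rod 4: 475 = 475
  stock rod 5: 475 = 475
  stock rod 6: 475 = 475
  stock rod 7: 450 + 175 = 625
  stock rod 8: 450 = 450
  stock rod 9: 200 + 200 = 400
Every load is within 625 cm, so 9 stock rods suffice.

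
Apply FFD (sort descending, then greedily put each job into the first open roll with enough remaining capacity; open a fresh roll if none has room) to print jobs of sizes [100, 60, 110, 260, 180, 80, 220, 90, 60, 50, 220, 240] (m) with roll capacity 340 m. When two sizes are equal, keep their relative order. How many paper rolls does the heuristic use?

6

Sorted descending: 260, 240, 220, 220, 180, 110, 100, 90, 80, 60, 60, 50.
  260 → roll 1 (new)  [load 260/340]
  240 → roll 2 (new)  [load 240/340]
  220 → roll 3 (new)  [load 220/340]
  220 → roll 4 (new)  [load 220/340]
  180 → roll 5 (new)  [load 180/340]
  110 → roll 3  [load 330/340]
  100 → roll 2  [load 340/340]
  90 → roll 4  [load 310/340]
  80 → roll 1  [load 340/340]
  60 → roll 5  [load 240/340]
  60 → roll 5  [load 300/340]
  50 → roll 6 (new)  [load 50/340]
6 paper rolls opened.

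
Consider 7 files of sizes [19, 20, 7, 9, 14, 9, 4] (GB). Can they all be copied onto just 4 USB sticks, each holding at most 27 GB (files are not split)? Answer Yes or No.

Yes

A valid assignment using 4 USB sticks:
  USB stick 1: 20 + 7 = 27
  USB stick 2: 19 + 4 = 23
  USB stick 3: 14 + 9 = 23
  USB stick 4: 9 = 9
Every load is within 27 GB, so 4 USB sticks suffice.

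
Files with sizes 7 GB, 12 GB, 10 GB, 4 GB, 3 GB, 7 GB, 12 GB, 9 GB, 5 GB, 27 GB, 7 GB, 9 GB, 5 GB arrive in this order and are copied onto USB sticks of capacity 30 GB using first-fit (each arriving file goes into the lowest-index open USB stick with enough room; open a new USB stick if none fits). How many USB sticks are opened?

  7 → USB stick 1 (new)  [load 7/30]
  12 → USB stick 1  [load 19/30]
  10 → USB stick 1  [load 29/30]
  4 → USB stick 2 (new)  [load 4/30]
  3 → USB stick 2  [load 7/30]
  7 → USB stick 2  [load 14/30]
  12 → USB stick 2  [load 26/30]
  9 → USB stick 3 (new)  [load 9/30]
  5 → USB stick 3  [load 14/30]
  27 → USB stick 4 (new)  [load 27/30]
  7 → USB stick 3  [load 21/30]
  9 → USB stick 3  [load 30/30]
  5 → USB stick 5 (new)  [load 5/30]
5 USB sticks opened.

5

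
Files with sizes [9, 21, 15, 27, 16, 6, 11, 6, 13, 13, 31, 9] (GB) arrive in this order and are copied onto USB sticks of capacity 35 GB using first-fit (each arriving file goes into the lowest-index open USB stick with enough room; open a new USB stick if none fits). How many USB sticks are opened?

6

  9 → USB stick 1 (new)  [load 9/35]
  21 → USB stick 1  [load 30/35]
  15 → USB stick 2 (new)  [load 15/35]
  27 → USB stick 3 (new)  [load 27/35]
  16 → USB stick 2  [load 31/35]
  6 → USB stick 3  [load 33/35]
  11 → USB stick 4 (new)  [load 11/35]
  6 → USB stick 4  [load 17/35]
  13 → USB stick 4  [load 30/35]
  13 → USB stick 5 (new)  [load 13/35]
  31 → USB stick 6 (new)  [load 31/35]
  9 → USB stick 5  [load 22/35]
6 USB sticks opened.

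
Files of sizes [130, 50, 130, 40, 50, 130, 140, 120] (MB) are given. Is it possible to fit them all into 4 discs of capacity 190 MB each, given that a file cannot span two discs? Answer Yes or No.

Total = 790 MB; ⌈790/190⌉ = 5.
At least 5 discs are required, but only 4 are allowed.

No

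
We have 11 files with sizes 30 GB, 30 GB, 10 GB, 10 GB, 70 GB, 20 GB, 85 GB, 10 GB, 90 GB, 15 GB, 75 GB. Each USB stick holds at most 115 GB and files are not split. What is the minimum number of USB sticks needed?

4

Total = 90 + 85 + 75 + 70 + 30 + 30 + 20 + 15 + 10 + 10 + 10 = 445 GB.
Lower bound: ⌈445/115⌉ = 4 USB sticks.
A packing using 4 USB sticks:
  USB stick 1: 90 + 20 = 110
  USB stick 2: 85 + 30 = 115
  USB stick 3: 75 + 30 + 10 = 115
  USB stick 4: 70 + 15 + 10 + 10 = 105
This matches the lower bound, so 4 is optimal.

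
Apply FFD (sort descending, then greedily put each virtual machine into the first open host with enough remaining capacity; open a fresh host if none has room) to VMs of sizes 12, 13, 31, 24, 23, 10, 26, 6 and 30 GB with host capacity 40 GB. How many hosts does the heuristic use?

5

Sorted descending: 31, 30, 26, 24, 23, 13, 12, 10, 6.
  31 → host 1 (new)  [load 31/40]
  30 → host 2 (new)  [load 30/40]
  26 → host 3 (new)  [load 26/40]
  24 → host 4 (new)  [load 24/40]
  23 → host 5 (new)  [load 23/40]
  13 → host 3  [load 39/40]
  12 → host 4  [load 36/40]
  10 → host 2  [load 40/40]
  6 → host 1  [load 37/40]
5 hosts opened.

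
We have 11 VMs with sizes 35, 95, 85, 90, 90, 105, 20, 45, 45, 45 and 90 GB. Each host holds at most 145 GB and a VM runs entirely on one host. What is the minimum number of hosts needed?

Total = 105 + 95 + 90 + 90 + 90 + 85 + 45 + 45 + 45 + 35 + 20 = 745 GB.
Lower bound: ⌈745/145⌉ = 6 hosts.
A packing using 6 hosts:
  host 1: 105 + 35 = 140
  host 2: 95 + 45 = 140
  host 3: 90 + 45 = 135
  host 4: 90 + 45 = 135
  host 5: 90 + 20 = 110
  host 6: 85 = 85
This matches the lower bound, so 6 is optimal.

6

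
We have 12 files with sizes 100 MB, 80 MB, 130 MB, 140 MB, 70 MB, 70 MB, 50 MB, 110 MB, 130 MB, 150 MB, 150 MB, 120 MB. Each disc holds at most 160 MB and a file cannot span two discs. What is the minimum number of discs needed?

10

Total = 150 + 150 + 140 + 130 + 130 + 120 + 110 + 100 + 80 + 70 + 70 + 50 = 1300 MB.
Lower bound: ⌈1300/160⌉ = 9 discs.
A packing using 10 discs:
  disc 1: 150 = 150
  disc 2: 150 = 150
  disc 3: 140 = 140
  disc 4: 130 = 130
  disc 5: 130 = 130
  disc 6: 120 = 120
  disc 7: 110 + 50 = 160
  disc 8: 100 = 100
  disc 9: 80 + 70 = 150
  disc 10: 70 = 70
No arrangement into 9 discs stays within capacity, so 10 is optimal.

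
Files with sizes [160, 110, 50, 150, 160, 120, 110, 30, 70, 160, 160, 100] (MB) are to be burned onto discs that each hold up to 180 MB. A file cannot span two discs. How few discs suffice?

Total = 160 + 160 + 160 + 160 + 150 + 120 + 110 + 110 + 100 + 70 + 50 + 30 = 1380 MB.
Lower bound: ⌈1380/180⌉ = 8 discs.
Also, 9 files each exceed 90 MB, and no two of those can share a disc, so at least 9 discs are needed.
A packing using 9 discs:
  disc 1: 160 = 160
  disc 2: 160 = 160
  disc 3: 160 = 160
  disc 4: 160 = 160
  disc 5: 150 + 30 = 180
  disc 6: 120 + 50 = 170
  disc 7: 110 + 70 = 180
  disc 8: 110 = 110
  disc 9: 100 = 100
This matches the lower bound, so 9 is optimal.

9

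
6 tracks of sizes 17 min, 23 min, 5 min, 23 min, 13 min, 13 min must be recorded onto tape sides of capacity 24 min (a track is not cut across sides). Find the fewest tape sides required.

5

Total = 23 + 23 + 17 + 13 + 13 + 5 = 94 min.
Lower bound: ⌈94/24⌉ = 4 tape sides.
Also, 5 tracks each exceed 12 min, and no two of those can share a side, so at least 5 tape sides are needed.
A packing using 5 tape sides:
  side 1: 23 = 23
  side 2: 23 = 23
  side 3: 17 + 5 = 22
  side 4: 13 = 13
  side 5: 13 = 13
This matches the lower bound, so 5 is optimal.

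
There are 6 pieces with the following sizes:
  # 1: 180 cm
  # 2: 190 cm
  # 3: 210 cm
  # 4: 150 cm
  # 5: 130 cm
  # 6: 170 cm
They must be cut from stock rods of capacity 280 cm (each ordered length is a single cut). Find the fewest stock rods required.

Total = 210 + 190 + 180 + 170 + 150 + 130 = 1030 cm.
Lower bound: ⌈1030/280⌉ = 4 stock rods.
Also, 5 pieces each exceed 140 cm, and no two of those can share a stock rod, so at least 5 stock rods are needed.
A packing using 5 stock rods:
  stock rod 1: 210 = 210
  stock rod 2: 190 = 190
  stock rod 3: 180 = 180
  stock rod 4: 170 = 170
  stock rod 5: 150 + 130 = 280
This matches the lower bound, so 5 is optimal.

5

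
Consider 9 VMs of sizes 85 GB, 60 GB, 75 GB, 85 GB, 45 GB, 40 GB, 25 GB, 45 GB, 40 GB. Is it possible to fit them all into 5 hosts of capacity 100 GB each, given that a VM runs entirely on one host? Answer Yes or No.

Total = 500 GB; ⌈500/100⌉ = 5.
The bound of 5 does not rule out 5, but exhaustive search shows no assignment into 5 hosts of capacity 100 GB exists — the minimum is 6.

No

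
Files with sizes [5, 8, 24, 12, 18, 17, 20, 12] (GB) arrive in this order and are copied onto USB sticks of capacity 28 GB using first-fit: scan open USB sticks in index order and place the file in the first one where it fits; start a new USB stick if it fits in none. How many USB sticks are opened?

6

  5 → USB stick 1 (new)  [load 5/28]
  8 → USB stick 1  [load 13/28]
  24 → USB stick 2 (new)  [load 24/28]
  12 → USB stick 1  [load 25/28]
  18 → USB stick 3 (new)  [load 18/28]
  17 → USB stick 4 (new)  [load 17/28]
  20 → USB stick 5 (new)  [load 20/28]
  12 → USB stick 6 (new)  [load 12/28]
6 USB sticks opened.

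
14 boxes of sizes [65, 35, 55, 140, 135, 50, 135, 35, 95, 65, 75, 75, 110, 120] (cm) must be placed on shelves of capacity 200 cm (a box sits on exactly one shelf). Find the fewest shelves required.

Total = 140 + 135 + 135 + 120 + 110 + 95 + 75 + 75 + 65 + 65 + 55 + 50 + 35 + 35 = 1190 cm.
Lower bound: ⌈1190/200⌉ = 6 shelves.
A packing using 7 shelves:
  shelf 1: 140 + 55 = 195
  shelf 2: 135 + 65 = 200
  shelf 3: 135 + 65 = 200
  shelf 4: 120 + 75 = 195
  shelf 5: 110 + 75 = 185
  shelf 6: 95 + 50 + 35 = 180
  shelf 7: 35 = 35
No arrangement into 6 shelves stays within capacity, so 7 is optimal.

7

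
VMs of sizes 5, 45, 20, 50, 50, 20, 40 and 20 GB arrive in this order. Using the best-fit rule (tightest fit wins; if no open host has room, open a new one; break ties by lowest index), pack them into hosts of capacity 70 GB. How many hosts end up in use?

  5 → host 1 (new)  [load 5/70]
  45 → host 1  [load 50/70]
  20 → host 1  [load 70/70]
  50 → host 2 (new)  [load 50/70]
  50 → host 3 (new)  [load 50/70]
  20 → host 2  [load 70/70]
  40 → host 4 (new)  [load 40/70]
  20 → host 3  [load 70/70]
4 hosts opened.

4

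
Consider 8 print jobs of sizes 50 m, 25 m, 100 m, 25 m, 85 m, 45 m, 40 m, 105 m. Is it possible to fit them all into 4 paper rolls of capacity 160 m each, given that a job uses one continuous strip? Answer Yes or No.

Yes

A valid assignment using 4 paper rolls:
  roll 1: 105 + 50 = 155
  roll 2: 100 + 45 = 145
  roll 3: 85 + 40 + 25 = 150
  roll 4: 25 = 25
Every load is within 160 m, so 4 paper rolls suffice.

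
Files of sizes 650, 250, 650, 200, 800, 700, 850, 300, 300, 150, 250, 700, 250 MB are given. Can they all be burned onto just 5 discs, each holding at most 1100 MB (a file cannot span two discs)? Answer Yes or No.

Total = 6050 MB; ⌈6050/1100⌉ = 6.
At least 6 discs are required, but only 5 are allowed.

No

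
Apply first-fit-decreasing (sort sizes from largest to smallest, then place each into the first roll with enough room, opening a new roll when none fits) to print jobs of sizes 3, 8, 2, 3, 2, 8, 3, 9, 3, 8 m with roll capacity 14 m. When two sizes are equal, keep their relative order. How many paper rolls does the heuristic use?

4

Sorted descending: 9, 8, 8, 8, 3, 3, 3, 3, 2, 2.
  9 → roll 1 (new)  [load 9/14]
  8 → roll 2 (new)  [load 8/14]
  8 → roll 3 (new)  [load 8/14]
  8 → roll 4 (new)  [load 8/14]
  3 → roll 1  [load 12/14]
  3 → roll 2  [load 11/14]
  3 → roll 2  [load 14/14]
  3 → roll 3  [load 11/14]
  2 → roll 1  [load 14/14]
  2 → roll 3  [load 13/14]
4 paper rolls opened.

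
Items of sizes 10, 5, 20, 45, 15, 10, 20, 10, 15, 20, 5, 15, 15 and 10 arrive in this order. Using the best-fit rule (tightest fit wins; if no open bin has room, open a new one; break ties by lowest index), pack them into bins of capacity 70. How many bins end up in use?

4

  10 → bin 1 (new)  [load 10/70]
  5 → bin 1  [load 15/70]
  20 → bin 1  [load 35/70]
  45 → bin 2 (new)  [load 45/70]
  15 → bin 2  [load 60/70]
  10 → bin 2  [load 70/70]
  20 → bin 1  [load 55/70]
  10 → bin 1  [load 65/70]
  15 → bin 3 (new)  [load 15/70]
  20 → bin 3  [load 35/70]
  5 → bin 1  [load 70/70]
  15 → bin 3  [load 50/70]
  15 → bin 3  [load 65/70]
  10 → bin 4 (new)  [load 10/70]
4 bins opened.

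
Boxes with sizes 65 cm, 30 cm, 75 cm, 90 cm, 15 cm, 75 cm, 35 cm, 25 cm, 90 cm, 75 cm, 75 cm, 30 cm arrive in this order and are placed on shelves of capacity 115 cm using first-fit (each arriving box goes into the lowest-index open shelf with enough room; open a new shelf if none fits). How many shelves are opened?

7

  65 → shelf 1 (new)  [load 65/115]
  30 → shelf 1  [load 95/115]
  75 → shelf 2 (new)  [load 75/115]
  90 → shelf 3 (new)  [load 90/115]
  15 → shelf 1  [load 110/115]
  75 → shelf 4 (new)  [load 75/115]
  35 → shelf 2  [load 110/115]
  25 → shelf 3  [load 115/115]
  90 → shelf 5 (new)  [load 90/115]
  75 → shelf 6 (new)  [load 75/115]
  75 → shelf 7 (new)  [load 75/115]
  30 → shelf 4  [load 105/115]
7 shelves opened.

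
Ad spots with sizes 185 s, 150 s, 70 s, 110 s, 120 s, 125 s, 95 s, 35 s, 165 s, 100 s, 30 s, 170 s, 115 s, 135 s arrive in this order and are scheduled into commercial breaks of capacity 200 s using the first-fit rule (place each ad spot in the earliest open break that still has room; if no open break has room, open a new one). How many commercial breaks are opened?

10

  185 → break 1 (new)  [load 185/200]
  150 → break 2 (new)  [load 150/200]
  70 → break 3 (new)  [load 70/200]
  110 → break 3  [load 180/200]
  120 → break 4 (new)  [load 120/200]
  125 → break 5 (new)  [load 125/200]
  95 → break 6 (new)  [load 95/200]
  35 → break 2  [load 185/200]
  165 → break 7 (new)  [load 165/200]
  100 → break 6  [load 195/200]
  30 → break 4  [load 150/200]
  170 → break 8 (new)  [load 170/200]
  115 → break 9 (new)  [load 115/200]
  135 → break 10 (new)  [load 135/200]
10 commercial breaks opened.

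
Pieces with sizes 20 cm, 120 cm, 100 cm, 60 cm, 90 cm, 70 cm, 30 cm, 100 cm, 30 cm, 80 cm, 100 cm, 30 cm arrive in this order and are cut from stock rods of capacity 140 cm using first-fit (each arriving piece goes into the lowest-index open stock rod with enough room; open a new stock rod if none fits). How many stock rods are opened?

7

  20 → stock rod 1 (new)  [load 20/140]
  120 → stock rod 1  [load 140/140]
  100 → stock rod 2 (new)  [load 100/140]
  60 → stock rod 3 (new)  [load 60/140]
  90 → stock rod 4 (new)  [load 90/140]
  70 → stock rod 3  [load 130/140]
  30 → stock rod 2  [load 130/140]
  100 → stock rod 5 (new)  [load 100/140]
  30 → stock rod 4  [load 120/140]
  80 → stock rod 6 (new)  [load 80/140]
  100 → stock rod 7 (new)  [load 100/140]
  30 → stock rod 5  [load 130/140]
7 stock rods opened.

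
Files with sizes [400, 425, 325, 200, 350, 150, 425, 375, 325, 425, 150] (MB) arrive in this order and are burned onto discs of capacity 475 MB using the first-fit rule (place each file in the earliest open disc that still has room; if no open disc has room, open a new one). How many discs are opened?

  400 → disc 1 (new)  [load 400/475]
  425 → disc 2 (new)  [load 425/475]
  325 → disc 3 (new)  [load 325/475]
  200 → disc 4 (new)  [load 200/475]
  350 → disc 5 (new)  [load 350/475]
  150 → disc 3  [load 475/475]
  425 → disc 6 (new)  [load 425/475]
  375 → disc 7 (new)  [load 375/475]
  325 → disc 8 (new)  [load 325/475]
  425 → disc 9 (new)  [load 425/475]
  150 → disc 4  [load 350/475]
9 discs opened.

9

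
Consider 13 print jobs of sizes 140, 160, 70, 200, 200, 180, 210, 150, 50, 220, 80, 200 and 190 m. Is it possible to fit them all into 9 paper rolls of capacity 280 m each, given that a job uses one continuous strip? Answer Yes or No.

No

Total = 2050 m; ⌈2050/280⌉ = 8.
9 print jobs each exceed half the capacity and cannot share a roll, forcing at least 9 paper rolls.
The bound of 9 does not rule out 9, but exhaustive search shows no assignment into 9 paper rolls of capacity 280 m exists — the minimum is 10.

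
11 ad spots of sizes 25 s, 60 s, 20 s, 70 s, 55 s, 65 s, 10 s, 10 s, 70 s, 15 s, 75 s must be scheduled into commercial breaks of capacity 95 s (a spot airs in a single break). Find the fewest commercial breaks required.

Total = 75 + 70 + 70 + 65 + 60 + 55 + 25 + 20 + 15 + 10 + 10 = 475 s.
Lower bound: ⌈475/95⌉ = 5 commercial breaks.
Also, 6 ad spots each exceed 95/2 s, and no two of those can share a break, so at least 6 commercial breaks are needed.
A packing using 6 commercial breaks:
  break 1: 75 + 20 = 95
  break 2: 70 + 25 = 95
  break 3: 70 + 15 + 10 = 95
  break 4: 65 + 10 = 75
  break 5: 60 = 60
  break 6: 55 = 55
This matches the lower bound, so 6 is optimal.

6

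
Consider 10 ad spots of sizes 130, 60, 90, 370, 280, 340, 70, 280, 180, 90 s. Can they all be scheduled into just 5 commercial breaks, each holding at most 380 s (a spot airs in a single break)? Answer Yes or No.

Total = 1890 s; ⌈1890/380⌉ = 5.
The bound of 5 does not rule out 5, but exhaustive search shows no assignment into 5 commercial breaks of capacity 380 s exists — the minimum is 6.

No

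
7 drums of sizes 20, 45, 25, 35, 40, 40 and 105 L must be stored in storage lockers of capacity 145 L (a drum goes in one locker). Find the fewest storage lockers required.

Total = 105 + 45 + 40 + 40 + 35 + 25 + 20 = 310 L.
Lower bound: ⌈310/145⌉ = 3 storage lockers.
A packing using 3 storage lockers:
  locker 1: 105 + 40 = 145
  locker 2: 45 + 40 + 35 + 25 = 145
  locker 3: 20 = 20
This matches the lower bound, so 3 is optimal.

3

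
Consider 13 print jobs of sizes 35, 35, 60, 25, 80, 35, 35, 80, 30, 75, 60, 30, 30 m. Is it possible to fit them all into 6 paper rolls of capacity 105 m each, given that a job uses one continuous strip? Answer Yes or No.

Total = 610 m; ⌈610/105⌉ = 6.
The bound of 6 does not rule out 6, but exhaustive search shows no assignment into 6 paper rolls of capacity 105 m exists — the minimum is 7.

No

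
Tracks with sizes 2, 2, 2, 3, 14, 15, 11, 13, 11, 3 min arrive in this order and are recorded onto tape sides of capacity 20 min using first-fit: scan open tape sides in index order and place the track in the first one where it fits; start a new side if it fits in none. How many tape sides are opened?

  2 → side 1 (new)  [load 2/20]
  2 → side 1  [load 4/20]
  2 → side 1  [load 6/20]
  3 → side 1  [load 9/20]
  14 → side 2 (new)  [load 14/20]
  15 → side 3 (new)  [load 15/20]
  11 → side 1  [load 20/20]
  13 → side 4 (new)  [load 13/20]
  11 → side 5 (new)  [load 11/20]
  3 → side 2  [load 17/20]
5 tape sides opened.

5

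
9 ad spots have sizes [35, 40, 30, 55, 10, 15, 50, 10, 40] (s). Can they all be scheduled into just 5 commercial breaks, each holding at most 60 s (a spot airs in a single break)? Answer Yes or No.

Total = 285 s; ⌈285/60⌉ = 5.
The bound of 5 does not rule out 5, but exhaustive search shows no assignment into 5 commercial breaks of capacity 60 s exists — the minimum is 6.

No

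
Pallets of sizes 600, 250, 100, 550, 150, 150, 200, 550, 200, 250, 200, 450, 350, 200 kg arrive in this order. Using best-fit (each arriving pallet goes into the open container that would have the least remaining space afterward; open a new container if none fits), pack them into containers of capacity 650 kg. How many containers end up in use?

7

  600 → container 1 (new)  [load 600/650]
  250 → container 2 (new)  [load 250/650]
  100 → container 2  [load 350/650]
  550 → container 3 (new)  [load 550/650]
  150 → container 2  [load 500/650]
  150 → container 2  [load 650/650]
  200 → container 4 (new)  [load 200/650]
  550 → container 5 (new)  [load 550/650]
  200 → container 4  [load 400/650]
  250 → container 4  [load 650/650]
  200 → container 6 (new)  [load 200/650]
  450 → container 6  [load 650/650]
  350 → container 7 (new)  [load 350/650]
  200 → container 7  [load 550/650]
7 containers opened.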